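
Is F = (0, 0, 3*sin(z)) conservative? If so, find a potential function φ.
Yes, F is conservative. φ = -3*cos(z)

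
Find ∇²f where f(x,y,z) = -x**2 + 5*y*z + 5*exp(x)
5*exp(x) - 2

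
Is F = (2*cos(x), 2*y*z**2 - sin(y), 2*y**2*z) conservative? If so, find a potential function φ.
Yes, F is conservative. φ = y**2*z**2 + 2*sin(x) + cos(y)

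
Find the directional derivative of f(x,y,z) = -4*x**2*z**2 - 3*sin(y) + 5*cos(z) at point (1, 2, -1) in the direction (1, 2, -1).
-sqrt(6)*(6*cos(2) + 5*sin(1) + 16)/6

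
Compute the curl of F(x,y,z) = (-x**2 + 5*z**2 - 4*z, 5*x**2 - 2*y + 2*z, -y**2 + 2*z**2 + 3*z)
(-2*y - 2, 10*z - 4, 10*x)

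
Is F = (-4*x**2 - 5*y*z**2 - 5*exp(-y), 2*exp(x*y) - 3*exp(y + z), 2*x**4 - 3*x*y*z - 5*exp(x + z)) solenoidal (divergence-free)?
No, ∇·F = -3*x*y + 2*x*exp(x*y) - 8*x - 5*exp(x + z) - 3*exp(y + z)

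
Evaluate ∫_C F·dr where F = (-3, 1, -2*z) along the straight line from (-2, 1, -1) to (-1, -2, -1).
-6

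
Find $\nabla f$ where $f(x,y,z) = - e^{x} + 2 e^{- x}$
(sinh(x) - 3*cosh(x), 0, 0)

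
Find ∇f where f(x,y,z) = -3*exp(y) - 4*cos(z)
(0, -3*exp(y), 4*sin(z))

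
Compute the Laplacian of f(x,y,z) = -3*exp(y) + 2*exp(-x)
-3*exp(y) + 2*exp(-x)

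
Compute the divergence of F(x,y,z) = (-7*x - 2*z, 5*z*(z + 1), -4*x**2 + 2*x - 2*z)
-9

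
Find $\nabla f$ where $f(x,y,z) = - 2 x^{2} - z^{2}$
(-4*x, 0, -2*z)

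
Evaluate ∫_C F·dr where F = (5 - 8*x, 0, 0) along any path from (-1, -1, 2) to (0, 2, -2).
9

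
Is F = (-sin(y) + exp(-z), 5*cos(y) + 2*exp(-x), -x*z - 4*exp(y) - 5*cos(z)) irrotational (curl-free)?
No, ∇×F = (-4*exp(y), z - exp(-z), cos(y) - 2*exp(-x))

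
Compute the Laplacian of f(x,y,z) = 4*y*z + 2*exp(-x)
2*exp(-x)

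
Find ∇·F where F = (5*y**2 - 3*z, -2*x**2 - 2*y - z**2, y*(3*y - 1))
-2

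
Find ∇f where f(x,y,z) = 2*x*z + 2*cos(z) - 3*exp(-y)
(2*z, 3*exp(-y), 2*x - 2*sin(z))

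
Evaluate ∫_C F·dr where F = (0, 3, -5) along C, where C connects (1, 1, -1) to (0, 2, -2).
8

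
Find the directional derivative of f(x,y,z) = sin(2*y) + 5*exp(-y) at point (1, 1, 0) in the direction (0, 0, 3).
0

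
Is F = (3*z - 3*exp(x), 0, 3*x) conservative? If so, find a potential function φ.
Yes, F is conservative. φ = 3*x*z - 3*exp(x)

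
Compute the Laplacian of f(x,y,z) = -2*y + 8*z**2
16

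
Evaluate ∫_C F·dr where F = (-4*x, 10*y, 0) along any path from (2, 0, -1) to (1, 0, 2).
6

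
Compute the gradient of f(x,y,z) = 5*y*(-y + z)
(0, -10*y + 5*z, 5*y)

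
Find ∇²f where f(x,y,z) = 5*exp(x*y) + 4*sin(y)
5*x**2*exp(x*y) + 5*y**2*exp(x*y) - 4*sin(y)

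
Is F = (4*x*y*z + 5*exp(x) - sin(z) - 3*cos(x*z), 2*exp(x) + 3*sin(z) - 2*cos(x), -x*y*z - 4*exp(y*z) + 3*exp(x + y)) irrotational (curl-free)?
No, ∇×F = (-x*z - 4*z*exp(y*z) + 3*exp(x + y) - 3*cos(z), 4*x*y + 3*x*sin(x*z) + y*z - 3*exp(x + y) - cos(z), -4*x*z + 2*exp(x) + 2*sin(x))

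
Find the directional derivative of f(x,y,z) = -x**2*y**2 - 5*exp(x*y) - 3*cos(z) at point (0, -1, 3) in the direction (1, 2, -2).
5/3 - 2*sin(3)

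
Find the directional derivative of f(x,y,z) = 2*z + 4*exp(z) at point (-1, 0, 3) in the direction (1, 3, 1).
2*sqrt(11)*(1 + 2*exp(3))/11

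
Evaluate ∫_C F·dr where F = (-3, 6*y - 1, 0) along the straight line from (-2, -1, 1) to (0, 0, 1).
-10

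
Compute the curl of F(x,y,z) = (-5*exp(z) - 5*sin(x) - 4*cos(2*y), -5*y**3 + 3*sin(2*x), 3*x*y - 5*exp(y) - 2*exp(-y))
(3*x - 5*exp(y) + 2*exp(-y), -3*y - 5*exp(z), -8*sin(2*y) + 6*cos(2*x))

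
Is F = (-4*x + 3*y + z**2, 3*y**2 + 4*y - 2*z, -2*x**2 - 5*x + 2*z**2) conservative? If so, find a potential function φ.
No, ∇×F = (2, 4*x + 2*z + 5, -3) ≠ 0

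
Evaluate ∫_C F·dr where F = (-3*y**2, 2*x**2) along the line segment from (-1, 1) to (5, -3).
-98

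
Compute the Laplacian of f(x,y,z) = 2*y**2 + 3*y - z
4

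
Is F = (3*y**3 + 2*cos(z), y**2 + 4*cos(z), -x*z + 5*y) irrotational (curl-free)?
No, ∇×F = (4*sin(z) + 5, z - 2*sin(z), -9*y**2)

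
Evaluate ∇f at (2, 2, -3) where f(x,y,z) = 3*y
(0, 3, 0)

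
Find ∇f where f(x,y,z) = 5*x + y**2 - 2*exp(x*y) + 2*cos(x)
(-2*y*exp(x*y) - 2*sin(x) + 5, -2*x*exp(x*y) + 2*y, 0)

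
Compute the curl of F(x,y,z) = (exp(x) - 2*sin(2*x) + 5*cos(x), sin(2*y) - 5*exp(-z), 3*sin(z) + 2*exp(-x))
(-5*exp(-z), 2*exp(-x), 0)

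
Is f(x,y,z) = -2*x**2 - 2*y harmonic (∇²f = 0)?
No, ∇²f = -4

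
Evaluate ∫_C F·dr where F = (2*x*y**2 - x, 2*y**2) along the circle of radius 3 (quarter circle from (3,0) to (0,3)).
-18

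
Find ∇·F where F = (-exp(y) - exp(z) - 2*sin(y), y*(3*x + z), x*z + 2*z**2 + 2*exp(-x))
4*x + 5*z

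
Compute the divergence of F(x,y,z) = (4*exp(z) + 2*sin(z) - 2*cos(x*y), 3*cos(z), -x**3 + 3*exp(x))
2*y*sin(x*y)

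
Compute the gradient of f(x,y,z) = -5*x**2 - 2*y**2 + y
(-10*x, 1 - 4*y, 0)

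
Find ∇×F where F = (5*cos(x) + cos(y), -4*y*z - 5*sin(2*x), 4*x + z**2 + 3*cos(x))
(4*y, 3*sin(x) - 4, sin(y) - 10*cos(2*x))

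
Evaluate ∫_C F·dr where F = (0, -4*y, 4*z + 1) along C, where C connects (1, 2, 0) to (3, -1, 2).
16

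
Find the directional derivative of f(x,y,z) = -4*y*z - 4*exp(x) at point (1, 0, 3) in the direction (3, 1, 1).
12*sqrt(11)*(-E - 1)/11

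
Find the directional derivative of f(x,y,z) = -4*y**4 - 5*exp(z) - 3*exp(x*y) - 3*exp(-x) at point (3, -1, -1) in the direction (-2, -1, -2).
-16/3 - exp(-3) + 10*exp(-1)/3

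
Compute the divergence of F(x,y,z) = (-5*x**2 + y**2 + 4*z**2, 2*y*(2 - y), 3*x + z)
-10*x - 4*y + 5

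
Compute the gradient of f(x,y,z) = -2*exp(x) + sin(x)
(-2*exp(x) + cos(x), 0, 0)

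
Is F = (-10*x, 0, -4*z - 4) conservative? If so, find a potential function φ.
Yes, F is conservative. φ = -5*x**2 - 2*z**2 - 4*z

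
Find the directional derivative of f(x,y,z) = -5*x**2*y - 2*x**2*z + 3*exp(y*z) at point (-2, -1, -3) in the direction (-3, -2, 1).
sqrt(14)*(164 + 15*exp(3))/14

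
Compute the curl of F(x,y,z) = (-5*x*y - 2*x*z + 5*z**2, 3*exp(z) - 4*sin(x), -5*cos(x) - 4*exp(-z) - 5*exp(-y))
(-3*exp(z) + 5*exp(-y), -2*x + 10*z - 5*sin(x), 5*x - 4*cos(x))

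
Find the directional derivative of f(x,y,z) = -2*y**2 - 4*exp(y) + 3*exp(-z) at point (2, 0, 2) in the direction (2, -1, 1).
sqrt(6)*(-3 + 4*exp(2))*exp(-2)/6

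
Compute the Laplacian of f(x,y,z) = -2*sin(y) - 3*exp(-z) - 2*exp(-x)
2*sin(y) - 3*exp(-z) - 2*exp(-x)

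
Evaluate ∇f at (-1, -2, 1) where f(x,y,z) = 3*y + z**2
(0, 3, 2)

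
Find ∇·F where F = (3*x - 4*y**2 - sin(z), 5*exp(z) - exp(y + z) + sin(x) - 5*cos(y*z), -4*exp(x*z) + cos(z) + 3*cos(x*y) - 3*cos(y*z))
-4*x*exp(x*z) + 3*y*sin(y*z) + 5*z*sin(y*z) - exp(y + z) - sin(z) + 3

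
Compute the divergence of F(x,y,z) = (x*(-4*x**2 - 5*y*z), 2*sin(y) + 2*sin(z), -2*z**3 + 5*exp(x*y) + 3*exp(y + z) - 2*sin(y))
-12*x**2 - 5*y*z - 6*z**2 + 3*exp(y + z) + 2*cos(y)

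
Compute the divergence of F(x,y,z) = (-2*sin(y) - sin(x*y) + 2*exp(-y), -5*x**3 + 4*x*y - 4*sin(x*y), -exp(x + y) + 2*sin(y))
-4*x*cos(x*y) + 4*x - y*cos(x*y)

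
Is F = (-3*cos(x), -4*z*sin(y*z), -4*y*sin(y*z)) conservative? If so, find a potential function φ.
Yes, F is conservative. φ = -3*sin(x) + 4*cos(y*z)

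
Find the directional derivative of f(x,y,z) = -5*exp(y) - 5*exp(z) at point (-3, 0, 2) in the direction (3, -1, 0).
sqrt(10)/2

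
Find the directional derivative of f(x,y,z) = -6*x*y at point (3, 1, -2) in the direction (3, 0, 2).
-18*sqrt(13)/13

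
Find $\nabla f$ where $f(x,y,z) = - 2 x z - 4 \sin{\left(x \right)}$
(-2*z - 4*cos(x), 0, -2*x)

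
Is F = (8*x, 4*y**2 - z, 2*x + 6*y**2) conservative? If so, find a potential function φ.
No, ∇×F = (12*y + 1, -2, 0) ≠ 0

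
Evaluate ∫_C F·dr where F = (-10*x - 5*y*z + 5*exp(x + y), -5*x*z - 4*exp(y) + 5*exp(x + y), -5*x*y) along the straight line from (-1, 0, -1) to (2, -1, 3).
-9*exp(-1) + 5*E + 19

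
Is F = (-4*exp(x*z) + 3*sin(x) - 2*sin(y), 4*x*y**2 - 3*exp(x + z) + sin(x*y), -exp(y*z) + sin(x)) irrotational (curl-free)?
No, ∇×F = (-z*exp(y*z) + 3*exp(x + z), -4*x*exp(x*z) - cos(x), 4*y**2 + y*cos(x*y) - 3*exp(x + z) + 2*cos(y))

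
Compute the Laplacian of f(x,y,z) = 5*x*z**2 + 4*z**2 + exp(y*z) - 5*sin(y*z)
10*x + y**2*exp(y*z) + 5*y**2*sin(y*z) + z**2*(exp(y*z) + 5*sin(y*z)) + 8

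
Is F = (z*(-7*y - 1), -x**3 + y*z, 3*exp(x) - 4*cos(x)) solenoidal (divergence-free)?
No, ∇·F = z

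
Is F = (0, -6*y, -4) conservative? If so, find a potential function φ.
Yes, F is conservative. φ = -3*y**2 - 4*z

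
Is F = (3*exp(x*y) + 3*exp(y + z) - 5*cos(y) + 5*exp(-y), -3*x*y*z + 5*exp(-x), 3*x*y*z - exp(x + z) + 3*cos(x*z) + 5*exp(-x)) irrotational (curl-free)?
No, ∇×F = (3*x*(y + z), ((-3*y*z + 3*z*sin(x*z) + exp(x + z) + 3*exp(y + z))*exp(x) + 5)*exp(-x), -3*x*exp(x*y) - 3*y*z - 3*exp(y + z) - 5*sin(y) + 5*exp(-y) - 5*exp(-x))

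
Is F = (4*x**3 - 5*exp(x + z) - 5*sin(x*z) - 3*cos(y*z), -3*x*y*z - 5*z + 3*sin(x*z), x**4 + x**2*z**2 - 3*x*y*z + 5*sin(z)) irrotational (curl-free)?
No, ∇×F = (3*x*y - 3*x*z - 3*x*cos(x*z) + 5, -4*x**3 - 2*x*z**2 - 5*x*cos(x*z) + 3*y*z + 3*y*sin(y*z) - 5*exp(x + z), 3*z*(-y - sin(y*z) + cos(x*z)))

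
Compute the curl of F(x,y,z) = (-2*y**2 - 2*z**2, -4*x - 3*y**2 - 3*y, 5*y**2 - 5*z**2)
(10*y, -4*z, 4*y - 4)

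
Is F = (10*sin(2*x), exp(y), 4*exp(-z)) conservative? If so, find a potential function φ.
Yes, F is conservative. φ = exp(y) - 5*cos(2*x) - 4*exp(-z)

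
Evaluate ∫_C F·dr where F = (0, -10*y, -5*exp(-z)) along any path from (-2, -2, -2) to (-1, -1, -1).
-5*exp(2) + 5*E + 15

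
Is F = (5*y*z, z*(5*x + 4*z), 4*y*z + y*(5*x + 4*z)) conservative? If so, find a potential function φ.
Yes, F is conservative. φ = y*z*(5*x + 4*z)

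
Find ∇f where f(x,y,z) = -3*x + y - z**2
(-3, 1, -2*z)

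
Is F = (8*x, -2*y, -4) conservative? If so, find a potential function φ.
Yes, F is conservative. φ = 4*x**2 - y**2 - 4*z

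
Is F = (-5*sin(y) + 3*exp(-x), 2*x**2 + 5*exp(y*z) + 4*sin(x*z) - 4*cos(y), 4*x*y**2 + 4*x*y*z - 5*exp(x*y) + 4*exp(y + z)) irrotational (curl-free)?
No, ∇×F = (8*x*y + 4*x*z - 5*x*exp(x*y) - 4*x*cos(x*z) - 5*y*exp(y*z) + 4*exp(y + z), y*(-4*y - 4*z + 5*exp(x*y)), 4*x + 4*z*cos(x*z) + 5*cos(y))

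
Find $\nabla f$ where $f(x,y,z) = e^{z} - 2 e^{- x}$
(2*exp(-x), 0, exp(z))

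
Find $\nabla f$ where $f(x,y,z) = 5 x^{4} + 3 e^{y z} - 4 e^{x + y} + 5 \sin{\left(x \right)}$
(20*x**3 - 4*exp(x + y) + 5*cos(x), 3*z*exp(y*z) - 4*exp(x + y), 3*y*exp(y*z))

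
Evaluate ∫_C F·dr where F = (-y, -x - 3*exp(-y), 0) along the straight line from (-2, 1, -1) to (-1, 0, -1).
1 - 3*exp(-1)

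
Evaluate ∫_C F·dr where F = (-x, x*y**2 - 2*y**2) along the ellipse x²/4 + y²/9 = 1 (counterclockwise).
27*pi/2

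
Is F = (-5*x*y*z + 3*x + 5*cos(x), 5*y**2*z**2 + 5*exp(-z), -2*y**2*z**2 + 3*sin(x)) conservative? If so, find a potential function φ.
No, ∇×F = (-10*y**2*z - 4*y*z**2 + 5*exp(-z), -5*x*y - 3*cos(x), 5*x*z) ≠ 0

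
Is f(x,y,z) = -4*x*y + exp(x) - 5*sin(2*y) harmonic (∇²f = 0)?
No, ∇²f = exp(x) + 20*sin(2*y)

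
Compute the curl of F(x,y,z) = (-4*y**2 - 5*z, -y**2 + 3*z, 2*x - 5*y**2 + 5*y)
(2 - 10*y, -7, 8*y)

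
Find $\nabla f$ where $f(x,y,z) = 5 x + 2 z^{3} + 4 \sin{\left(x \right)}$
(4*cos(x) + 5, 0, 6*z**2)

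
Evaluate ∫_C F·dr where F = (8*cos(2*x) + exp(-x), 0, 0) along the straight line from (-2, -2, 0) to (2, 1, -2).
8*sin(4) - exp(-2) + exp(2)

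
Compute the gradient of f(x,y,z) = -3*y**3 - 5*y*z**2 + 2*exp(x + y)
(2*exp(x + y), -9*y**2 - 5*z**2 + 2*exp(x + y), -10*y*z)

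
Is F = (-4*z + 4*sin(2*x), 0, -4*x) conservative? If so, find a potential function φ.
Yes, F is conservative. φ = -4*x*z - 2*cos(2*x)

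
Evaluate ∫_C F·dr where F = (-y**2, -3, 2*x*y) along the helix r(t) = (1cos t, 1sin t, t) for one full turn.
0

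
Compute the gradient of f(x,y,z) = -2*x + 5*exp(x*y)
(5*y*exp(x*y) - 2, 5*x*exp(x*y), 0)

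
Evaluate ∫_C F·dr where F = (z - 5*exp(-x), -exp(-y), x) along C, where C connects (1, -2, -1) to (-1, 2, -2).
-2*sinh(2) + 3 + 10*sinh(1)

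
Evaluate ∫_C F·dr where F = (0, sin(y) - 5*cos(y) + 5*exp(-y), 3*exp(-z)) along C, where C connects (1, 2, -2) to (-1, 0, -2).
-6 + cos(2) + 5*exp(-2) + 5*sin(2)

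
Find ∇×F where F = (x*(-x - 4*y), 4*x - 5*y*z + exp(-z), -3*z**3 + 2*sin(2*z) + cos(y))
(5*y - sin(y) + exp(-z), 0, 4*x + 4)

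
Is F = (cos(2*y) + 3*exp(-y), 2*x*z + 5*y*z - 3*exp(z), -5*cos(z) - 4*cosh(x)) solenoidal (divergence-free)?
No, ∇·F = 5*z + 5*sin(z)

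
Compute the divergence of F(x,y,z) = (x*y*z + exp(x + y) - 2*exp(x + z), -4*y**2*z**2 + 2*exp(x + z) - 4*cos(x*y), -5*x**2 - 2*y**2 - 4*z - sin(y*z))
4*x*sin(x*y) - 8*y*z**2 + y*z - y*cos(y*z) + exp(x + y) - 2*exp(x + z) - 4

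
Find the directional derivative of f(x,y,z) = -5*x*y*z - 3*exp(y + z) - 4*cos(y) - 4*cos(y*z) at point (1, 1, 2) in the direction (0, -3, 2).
sqrt(13)*(-16*sin(2) - 12*sin(1) + 20 + 3*exp(3))/13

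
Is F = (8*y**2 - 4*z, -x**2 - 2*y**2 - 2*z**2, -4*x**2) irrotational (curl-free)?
No, ∇×F = (4*z, 8*x - 4, -2*x - 16*y)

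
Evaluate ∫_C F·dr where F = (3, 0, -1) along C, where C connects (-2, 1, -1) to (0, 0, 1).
4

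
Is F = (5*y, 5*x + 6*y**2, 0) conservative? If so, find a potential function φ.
Yes, F is conservative. φ = y*(5*x + 2*y**2)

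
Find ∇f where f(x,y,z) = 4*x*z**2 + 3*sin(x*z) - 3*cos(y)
(z*(4*z + 3*cos(x*z)), 3*sin(y), x*(8*z + 3*cos(x*z)))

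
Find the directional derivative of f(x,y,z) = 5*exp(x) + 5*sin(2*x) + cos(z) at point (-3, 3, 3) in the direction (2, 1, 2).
2*(5 + (-sin(3) + 10*cos(6))*exp(3))*exp(-3)/3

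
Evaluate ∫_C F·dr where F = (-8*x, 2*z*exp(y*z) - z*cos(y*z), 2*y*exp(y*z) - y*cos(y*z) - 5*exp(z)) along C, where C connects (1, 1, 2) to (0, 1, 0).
sin(2) + 1 + 3*exp(2)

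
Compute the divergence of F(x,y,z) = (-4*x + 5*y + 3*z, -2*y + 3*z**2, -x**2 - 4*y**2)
-6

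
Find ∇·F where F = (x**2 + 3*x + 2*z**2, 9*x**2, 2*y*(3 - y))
2*x + 3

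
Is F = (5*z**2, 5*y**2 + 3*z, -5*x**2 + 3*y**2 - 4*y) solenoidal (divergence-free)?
No, ∇·F = 10*y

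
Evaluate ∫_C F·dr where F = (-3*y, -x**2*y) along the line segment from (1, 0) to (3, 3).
-69/2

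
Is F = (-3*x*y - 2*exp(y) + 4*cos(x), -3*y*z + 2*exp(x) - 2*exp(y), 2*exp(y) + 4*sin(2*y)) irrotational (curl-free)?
No, ∇×F = (3*y + 2*exp(y) + 8*cos(2*y), 0, 3*x + 2*exp(x) + 2*exp(y))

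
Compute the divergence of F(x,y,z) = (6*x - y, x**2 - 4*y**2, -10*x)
6 - 8*y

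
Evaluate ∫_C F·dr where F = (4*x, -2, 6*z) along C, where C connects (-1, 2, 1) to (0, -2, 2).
15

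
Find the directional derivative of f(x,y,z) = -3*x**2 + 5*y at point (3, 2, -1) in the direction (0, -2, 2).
-5*sqrt(2)/2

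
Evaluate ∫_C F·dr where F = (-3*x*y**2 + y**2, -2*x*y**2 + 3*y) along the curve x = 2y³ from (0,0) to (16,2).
-17254/15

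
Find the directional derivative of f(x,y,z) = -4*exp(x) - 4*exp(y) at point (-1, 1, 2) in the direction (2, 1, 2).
4*(-exp(2) - 2)*exp(-1)/3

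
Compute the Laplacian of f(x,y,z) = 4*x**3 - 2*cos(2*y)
24*x + 8*cos(2*y)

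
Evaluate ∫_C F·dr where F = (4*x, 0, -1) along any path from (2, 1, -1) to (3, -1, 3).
6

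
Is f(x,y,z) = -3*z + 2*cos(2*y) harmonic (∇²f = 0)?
No, ∇²f = -8*cos(2*y)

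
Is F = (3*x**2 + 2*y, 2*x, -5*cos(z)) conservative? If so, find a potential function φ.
Yes, F is conservative. φ = x**3 + 2*x*y - 5*sin(z)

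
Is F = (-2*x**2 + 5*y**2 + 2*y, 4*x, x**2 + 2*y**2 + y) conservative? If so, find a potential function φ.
No, ∇×F = (4*y + 1, -2*x, 2 - 10*y) ≠ 0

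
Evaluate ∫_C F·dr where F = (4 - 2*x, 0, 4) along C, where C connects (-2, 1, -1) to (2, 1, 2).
28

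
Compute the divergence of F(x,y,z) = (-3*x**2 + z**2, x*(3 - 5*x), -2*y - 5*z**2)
-6*x - 10*z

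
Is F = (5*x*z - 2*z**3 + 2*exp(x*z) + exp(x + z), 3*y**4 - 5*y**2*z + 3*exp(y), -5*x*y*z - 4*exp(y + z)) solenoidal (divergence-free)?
No, ∇·F = -5*x*y + 12*y**3 - 10*y*z + 2*z*exp(x*z) + 5*z + 3*exp(y) + exp(x + z) - 4*exp(y + z)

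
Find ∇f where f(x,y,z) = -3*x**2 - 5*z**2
(-6*x, 0, -10*z)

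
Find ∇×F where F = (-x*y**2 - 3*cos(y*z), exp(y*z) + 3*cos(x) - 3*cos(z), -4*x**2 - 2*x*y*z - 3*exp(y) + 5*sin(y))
(-2*x*z - y*exp(y*z) - 3*exp(y) - 3*sin(z) + 5*cos(y), 8*x + 2*y*z + 3*y*sin(y*z), 2*x*y - 3*z*sin(y*z) - 3*sin(x))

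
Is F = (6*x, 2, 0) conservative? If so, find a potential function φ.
Yes, F is conservative. φ = 3*x**2 + 2*y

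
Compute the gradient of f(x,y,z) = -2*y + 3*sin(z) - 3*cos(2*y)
(0, 6*sin(2*y) - 2, 3*cos(z))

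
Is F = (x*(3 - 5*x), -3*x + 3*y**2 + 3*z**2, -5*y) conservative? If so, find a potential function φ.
No, ∇×F = (-6*z - 5, 0, -3) ≠ 0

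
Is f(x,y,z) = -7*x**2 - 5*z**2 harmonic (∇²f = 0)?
No, ∇²f = -24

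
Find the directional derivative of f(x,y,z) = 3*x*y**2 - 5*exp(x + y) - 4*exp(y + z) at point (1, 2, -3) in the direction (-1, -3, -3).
4*sqrt(19)*(-12*E + 6 + 5*exp(4))*exp(-1)/19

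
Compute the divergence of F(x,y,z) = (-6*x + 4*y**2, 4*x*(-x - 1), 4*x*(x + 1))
-6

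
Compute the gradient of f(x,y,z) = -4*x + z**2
(-4, 0, 2*z)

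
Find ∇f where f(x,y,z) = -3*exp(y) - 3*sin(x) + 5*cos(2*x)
(-(20*sin(x) + 3)*cos(x), -3*exp(y), 0)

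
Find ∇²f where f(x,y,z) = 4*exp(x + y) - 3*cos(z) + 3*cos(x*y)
-3*x**2*cos(x*y) - 3*y**2*cos(x*y) + 8*exp(x + y) + 3*cos(z)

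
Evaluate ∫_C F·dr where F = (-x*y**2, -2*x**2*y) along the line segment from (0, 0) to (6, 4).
-432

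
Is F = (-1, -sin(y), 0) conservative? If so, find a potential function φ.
Yes, F is conservative. φ = -x + cos(y)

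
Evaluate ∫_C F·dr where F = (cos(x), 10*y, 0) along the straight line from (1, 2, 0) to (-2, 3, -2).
-sin(2) - sin(1) + 25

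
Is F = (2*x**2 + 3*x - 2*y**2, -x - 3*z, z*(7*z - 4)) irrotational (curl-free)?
No, ∇×F = (3, 0, 4*y - 1)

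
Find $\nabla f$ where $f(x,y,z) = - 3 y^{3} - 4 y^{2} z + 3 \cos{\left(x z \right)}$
(-3*z*sin(x*z), y*(-9*y - 8*z), -3*x*sin(x*z) - 4*y**2)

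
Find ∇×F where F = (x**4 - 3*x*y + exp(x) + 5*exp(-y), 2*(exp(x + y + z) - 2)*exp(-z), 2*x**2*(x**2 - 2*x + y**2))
(4*x**2*y - 4*exp(-z), 4*x*(-2*x**2 + 3*x - y**2), 3*x + 2*exp(x + y) + 5*exp(-y))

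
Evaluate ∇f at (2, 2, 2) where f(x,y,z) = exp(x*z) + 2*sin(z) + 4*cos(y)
(2*exp(4), -4*sin(2), 2*cos(2) + 2*exp(4))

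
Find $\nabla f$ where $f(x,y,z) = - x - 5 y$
(-1, -5, 0)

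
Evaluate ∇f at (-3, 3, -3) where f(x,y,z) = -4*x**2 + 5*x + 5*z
(29, 0, 5)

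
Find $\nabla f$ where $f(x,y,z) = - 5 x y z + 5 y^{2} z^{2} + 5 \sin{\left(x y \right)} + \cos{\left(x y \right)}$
(y*(-5*z - sin(x*y) + 5*cos(x*y)), -5*x*z - x*sin(x*y) + 5*x*cos(x*y) + 10*y*z**2, 5*y*(-x + 2*y*z))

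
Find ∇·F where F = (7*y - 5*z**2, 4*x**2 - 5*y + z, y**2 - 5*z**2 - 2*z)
-10*z - 7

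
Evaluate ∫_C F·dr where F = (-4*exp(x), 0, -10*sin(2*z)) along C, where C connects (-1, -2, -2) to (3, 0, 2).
4*(1 - exp(4))*exp(-1)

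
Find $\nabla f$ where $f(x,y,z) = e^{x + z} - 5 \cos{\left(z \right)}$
(exp(x + z), 0, exp(x + z) + 5*sin(z))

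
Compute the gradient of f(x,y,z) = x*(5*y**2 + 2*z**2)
(5*y**2 + 2*z**2, 10*x*y, 4*x*z)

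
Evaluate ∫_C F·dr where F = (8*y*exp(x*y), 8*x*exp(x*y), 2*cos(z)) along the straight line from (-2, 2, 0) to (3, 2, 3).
-8*exp(-4) + 2*sin(3) + 8*exp(6)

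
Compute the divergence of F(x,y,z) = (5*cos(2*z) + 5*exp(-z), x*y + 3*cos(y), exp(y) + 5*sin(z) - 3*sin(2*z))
x - 3*sin(y) + 5*cos(z) - 6*cos(2*z)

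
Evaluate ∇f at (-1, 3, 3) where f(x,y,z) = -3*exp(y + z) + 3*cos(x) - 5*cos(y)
(3*sin(1), -3*exp(6) + 5*sin(3), -3*exp(6))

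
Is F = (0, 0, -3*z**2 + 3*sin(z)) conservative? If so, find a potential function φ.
Yes, F is conservative. φ = -z**3 - 3*cos(z)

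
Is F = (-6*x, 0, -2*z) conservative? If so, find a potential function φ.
Yes, F is conservative. φ = -3*x**2 - z**2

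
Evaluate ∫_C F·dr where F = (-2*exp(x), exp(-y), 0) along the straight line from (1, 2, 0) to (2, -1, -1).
(-2*exp(4) + 1 + exp(3))*exp(-2)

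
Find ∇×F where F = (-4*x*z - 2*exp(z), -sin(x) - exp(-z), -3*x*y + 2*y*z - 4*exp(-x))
(-3*x + 2*z - exp(-z), -4*x + 3*y - 2*exp(z) - 4*exp(-x), -cos(x))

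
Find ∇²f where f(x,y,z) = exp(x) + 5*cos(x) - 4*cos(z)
exp(x) - 5*cos(x) + 4*cos(z)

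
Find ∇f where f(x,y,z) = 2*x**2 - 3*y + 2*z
(4*x, -3, 2)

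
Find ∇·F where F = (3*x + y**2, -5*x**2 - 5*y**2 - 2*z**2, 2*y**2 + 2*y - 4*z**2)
-10*y - 8*z + 3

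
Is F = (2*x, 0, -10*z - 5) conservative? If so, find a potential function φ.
Yes, F is conservative. φ = x**2 - 5*z**2 - 5*z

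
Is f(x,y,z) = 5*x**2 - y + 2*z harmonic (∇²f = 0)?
No, ∇²f = 10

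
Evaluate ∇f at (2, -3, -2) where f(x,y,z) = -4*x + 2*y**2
(-4, -12, 0)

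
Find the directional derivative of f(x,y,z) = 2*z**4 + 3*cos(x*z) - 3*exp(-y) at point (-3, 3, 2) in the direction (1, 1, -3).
3*sqrt(11)*((-64 + 11*sin(6))*exp(3) + 1)*exp(-3)/11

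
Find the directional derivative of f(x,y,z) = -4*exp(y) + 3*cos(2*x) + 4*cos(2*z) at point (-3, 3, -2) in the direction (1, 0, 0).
6*sin(6)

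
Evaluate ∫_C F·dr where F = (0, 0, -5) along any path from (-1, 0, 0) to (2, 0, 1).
-5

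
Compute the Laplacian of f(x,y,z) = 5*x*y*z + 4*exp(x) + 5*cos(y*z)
-5*y**2*cos(y*z) - 5*z**2*cos(y*z) + 4*exp(x)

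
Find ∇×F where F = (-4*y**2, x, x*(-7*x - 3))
(0, 14*x + 3, 8*y + 1)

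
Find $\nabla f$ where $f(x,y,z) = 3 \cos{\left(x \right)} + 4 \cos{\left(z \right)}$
(-3*sin(x), 0, -4*sin(z))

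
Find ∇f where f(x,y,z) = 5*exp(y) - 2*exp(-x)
(2*exp(-x), 5*exp(y), 0)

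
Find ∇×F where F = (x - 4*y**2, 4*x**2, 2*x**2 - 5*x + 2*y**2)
(4*y, 5 - 4*x, 8*x + 8*y)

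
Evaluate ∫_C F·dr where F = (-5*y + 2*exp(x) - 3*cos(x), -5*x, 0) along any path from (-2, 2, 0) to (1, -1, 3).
-15 - 3*sin(2) - 3*sin(1) - 2*exp(-2) + 2*E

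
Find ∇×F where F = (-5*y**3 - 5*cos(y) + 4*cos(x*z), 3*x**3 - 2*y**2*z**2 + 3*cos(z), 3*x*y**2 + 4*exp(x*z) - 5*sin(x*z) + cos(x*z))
(6*x*y + 4*y**2*z + 3*sin(z), -4*x*sin(x*z) - 3*y**2 - 4*z*exp(x*z) + z*sin(x*z) + 5*z*cos(x*z), 9*x**2 + 15*y**2 - 5*sin(y))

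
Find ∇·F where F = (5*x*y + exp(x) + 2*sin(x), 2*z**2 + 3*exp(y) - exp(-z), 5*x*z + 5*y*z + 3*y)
5*x + 10*y + exp(x) + 3*exp(y) + 2*cos(x)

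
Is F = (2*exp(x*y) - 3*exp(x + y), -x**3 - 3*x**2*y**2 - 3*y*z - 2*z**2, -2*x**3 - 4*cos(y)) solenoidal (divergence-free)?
No, ∇·F = -6*x**2*y + 2*y*exp(x*y) - 3*z - 3*exp(x + y)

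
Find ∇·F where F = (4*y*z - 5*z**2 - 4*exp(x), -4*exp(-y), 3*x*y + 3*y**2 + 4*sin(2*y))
-4*exp(x) + 4*exp(-y)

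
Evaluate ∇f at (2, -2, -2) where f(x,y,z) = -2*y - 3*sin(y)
(0, -2 - 3*cos(2), 0)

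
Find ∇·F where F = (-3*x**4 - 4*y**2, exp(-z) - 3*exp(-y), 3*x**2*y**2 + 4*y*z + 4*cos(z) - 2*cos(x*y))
-12*x**3 + 4*y - 4*sin(z) + 3*exp(-y)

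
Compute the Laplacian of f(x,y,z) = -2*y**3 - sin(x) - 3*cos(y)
-12*y + sin(x) + 3*cos(y)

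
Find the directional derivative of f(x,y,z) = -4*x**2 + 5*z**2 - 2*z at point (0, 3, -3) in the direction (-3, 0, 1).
-16*sqrt(10)/5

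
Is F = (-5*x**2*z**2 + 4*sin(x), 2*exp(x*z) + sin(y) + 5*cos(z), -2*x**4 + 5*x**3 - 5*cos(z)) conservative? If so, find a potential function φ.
No, ∇×F = (-2*x*exp(x*z) + 5*sin(z), x**2*(8*x - 10*z - 15), 2*z*exp(x*z)) ≠ 0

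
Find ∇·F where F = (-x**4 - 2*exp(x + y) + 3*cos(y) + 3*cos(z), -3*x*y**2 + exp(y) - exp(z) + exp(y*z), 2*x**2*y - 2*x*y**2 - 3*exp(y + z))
-4*x**3 - 6*x*y + z*exp(y*z) + exp(y) - 2*exp(x + y) - 3*exp(y + z)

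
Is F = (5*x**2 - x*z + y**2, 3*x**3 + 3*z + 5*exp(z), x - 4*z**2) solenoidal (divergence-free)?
No, ∇·F = 10*x - 9*z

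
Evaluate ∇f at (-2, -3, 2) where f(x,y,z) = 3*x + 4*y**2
(3, -24, 0)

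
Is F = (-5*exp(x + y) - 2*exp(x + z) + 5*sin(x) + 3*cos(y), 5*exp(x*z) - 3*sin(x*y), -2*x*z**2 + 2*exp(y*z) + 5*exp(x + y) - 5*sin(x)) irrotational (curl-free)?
No, ∇×F = (-5*x*exp(x*z) + 2*z*exp(y*z) + 5*exp(x + y), 2*z**2 - 5*exp(x + y) - 2*exp(x + z) + 5*cos(x), -3*y*cos(x*y) + 5*z*exp(x*z) + 5*exp(x + y) + 3*sin(y))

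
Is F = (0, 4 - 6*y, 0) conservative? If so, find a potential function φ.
Yes, F is conservative. φ = y*(4 - 3*y)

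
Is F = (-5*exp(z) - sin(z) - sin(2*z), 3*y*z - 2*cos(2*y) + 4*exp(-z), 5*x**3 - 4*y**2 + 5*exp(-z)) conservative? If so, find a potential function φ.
No, ∇×F = (-11*y + 4*exp(-z), -15*x**2 - 5*exp(z) - cos(z) - 2*cos(2*z), 0) ≠ 0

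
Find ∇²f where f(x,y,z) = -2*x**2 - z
-4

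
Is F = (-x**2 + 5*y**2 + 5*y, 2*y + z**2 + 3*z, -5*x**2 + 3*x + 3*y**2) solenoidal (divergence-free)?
No, ∇·F = 2 - 2*x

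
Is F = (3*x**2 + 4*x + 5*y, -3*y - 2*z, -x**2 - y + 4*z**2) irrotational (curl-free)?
No, ∇×F = (1, 2*x, -5)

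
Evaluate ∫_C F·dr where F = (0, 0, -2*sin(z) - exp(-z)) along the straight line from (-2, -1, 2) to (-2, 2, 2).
0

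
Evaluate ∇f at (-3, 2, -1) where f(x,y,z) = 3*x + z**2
(3, 0, -2)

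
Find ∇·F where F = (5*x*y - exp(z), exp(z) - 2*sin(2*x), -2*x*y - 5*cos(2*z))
5*y + 10*sin(2*z)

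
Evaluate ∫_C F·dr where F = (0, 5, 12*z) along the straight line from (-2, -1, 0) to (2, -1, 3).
54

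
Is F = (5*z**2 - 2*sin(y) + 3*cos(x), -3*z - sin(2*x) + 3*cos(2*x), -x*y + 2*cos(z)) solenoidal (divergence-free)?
No, ∇·F = -3*sin(x) - 2*sin(z)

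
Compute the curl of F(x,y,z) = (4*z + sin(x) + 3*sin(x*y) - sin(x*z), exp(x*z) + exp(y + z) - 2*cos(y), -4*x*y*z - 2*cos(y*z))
(-4*x*z - x*exp(x*z) + 2*z*sin(y*z) - exp(y + z), -x*cos(x*z) + 4*y*z + 4, -3*x*cos(x*y) + z*exp(x*z))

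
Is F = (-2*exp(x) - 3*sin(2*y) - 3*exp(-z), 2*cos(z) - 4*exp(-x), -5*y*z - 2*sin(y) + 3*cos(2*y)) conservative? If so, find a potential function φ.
No, ∇×F = (-5*z - 6*sin(2*y) + 2*sin(z) - 2*cos(y), 3*exp(-z), 6*cos(2*y) + 4*exp(-x)) ≠ 0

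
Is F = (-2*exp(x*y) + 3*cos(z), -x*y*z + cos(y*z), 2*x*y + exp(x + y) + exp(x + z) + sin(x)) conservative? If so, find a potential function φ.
No, ∇×F = (x*y + 2*x + y*sin(y*z) + exp(x + y), -2*y - exp(x + y) - exp(x + z) - 3*sin(z) - cos(x), 2*x*exp(x*y) - y*z) ≠ 0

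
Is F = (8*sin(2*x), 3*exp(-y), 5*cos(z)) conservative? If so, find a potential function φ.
Yes, F is conservative. φ = 5*sin(z) - 4*cos(2*x) - 3*exp(-y)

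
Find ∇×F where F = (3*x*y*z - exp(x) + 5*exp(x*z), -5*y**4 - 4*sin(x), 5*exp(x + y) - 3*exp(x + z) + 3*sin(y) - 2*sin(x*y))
(-2*x*cos(x*y) + 5*exp(x + y) + 3*cos(y), 3*x*y + 5*x*exp(x*z) + 2*y*cos(x*y) - 5*exp(x + y) + 3*exp(x + z), -3*x*z - 4*cos(x))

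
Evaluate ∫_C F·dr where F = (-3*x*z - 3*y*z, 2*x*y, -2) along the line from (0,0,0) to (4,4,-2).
332/3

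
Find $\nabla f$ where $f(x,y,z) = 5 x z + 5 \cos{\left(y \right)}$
(5*z, -5*sin(y), 5*x)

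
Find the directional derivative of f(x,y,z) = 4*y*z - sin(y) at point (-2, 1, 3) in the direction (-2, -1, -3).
sqrt(14)*(-24 + cos(1))/14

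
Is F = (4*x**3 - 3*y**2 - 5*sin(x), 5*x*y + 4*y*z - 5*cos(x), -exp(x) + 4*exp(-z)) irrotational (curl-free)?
No, ∇×F = (-4*y, exp(x), 11*y + 5*sin(x))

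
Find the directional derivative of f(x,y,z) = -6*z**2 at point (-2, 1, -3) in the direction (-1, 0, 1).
18*sqrt(2)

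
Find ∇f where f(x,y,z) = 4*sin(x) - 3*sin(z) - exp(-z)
(4*cos(x), 0, -3*cos(z) + exp(-z))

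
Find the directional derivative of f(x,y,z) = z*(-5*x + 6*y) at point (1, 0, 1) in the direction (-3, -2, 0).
3*sqrt(13)/13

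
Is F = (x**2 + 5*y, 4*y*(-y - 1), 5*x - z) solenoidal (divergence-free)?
No, ∇·F = 2*x - 8*y - 5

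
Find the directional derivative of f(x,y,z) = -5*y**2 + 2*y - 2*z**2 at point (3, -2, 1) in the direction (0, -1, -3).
-sqrt(10)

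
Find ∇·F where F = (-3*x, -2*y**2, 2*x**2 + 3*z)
-4*y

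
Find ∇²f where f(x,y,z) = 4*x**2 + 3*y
8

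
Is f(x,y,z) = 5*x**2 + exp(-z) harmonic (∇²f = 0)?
No, ∇²f = 10 + exp(-z)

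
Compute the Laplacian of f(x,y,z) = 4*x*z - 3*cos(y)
3*cos(y)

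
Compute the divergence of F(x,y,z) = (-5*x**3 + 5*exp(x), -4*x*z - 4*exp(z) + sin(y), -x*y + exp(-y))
-15*x**2 + 5*exp(x) + cos(y)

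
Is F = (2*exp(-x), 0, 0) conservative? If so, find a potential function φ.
Yes, F is conservative. φ = -2*exp(-x)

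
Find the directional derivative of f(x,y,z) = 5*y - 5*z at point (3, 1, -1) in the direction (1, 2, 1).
5*sqrt(6)/6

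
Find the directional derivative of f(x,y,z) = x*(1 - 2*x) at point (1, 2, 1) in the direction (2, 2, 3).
-6*sqrt(17)/17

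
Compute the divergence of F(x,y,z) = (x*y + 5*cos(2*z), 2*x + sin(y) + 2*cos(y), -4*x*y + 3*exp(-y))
y - 2*sin(y) + cos(y)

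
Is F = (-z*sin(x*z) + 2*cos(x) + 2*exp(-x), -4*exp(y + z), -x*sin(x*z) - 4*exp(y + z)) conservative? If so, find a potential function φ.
Yes, F is conservative. φ = -4*exp(y + z) + 2*sin(x) + cos(x*z) - 2*exp(-x)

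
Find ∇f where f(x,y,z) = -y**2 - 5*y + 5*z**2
(0, -2*y - 5, 10*z)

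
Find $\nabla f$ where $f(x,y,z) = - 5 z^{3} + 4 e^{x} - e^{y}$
(4*exp(x), -exp(y), -15*z**2)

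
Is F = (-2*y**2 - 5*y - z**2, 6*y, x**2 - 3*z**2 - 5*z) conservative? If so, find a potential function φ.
No, ∇×F = (0, -2*x - 2*z, 4*y + 5) ≠ 0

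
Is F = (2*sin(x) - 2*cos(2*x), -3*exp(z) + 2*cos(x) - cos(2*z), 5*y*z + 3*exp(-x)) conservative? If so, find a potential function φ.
No, ∇×F = (5*z + 3*exp(z) - 2*sin(2*z), 3*exp(-x), -2*sin(x)) ≠ 0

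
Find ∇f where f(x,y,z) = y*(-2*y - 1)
(0, -4*y - 1, 0)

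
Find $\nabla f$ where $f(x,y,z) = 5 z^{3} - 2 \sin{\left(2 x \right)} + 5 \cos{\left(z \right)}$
(-4*cos(2*x), 0, 15*z**2 - 5*sin(z))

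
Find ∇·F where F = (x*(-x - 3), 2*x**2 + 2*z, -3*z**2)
-2*x - 6*z - 3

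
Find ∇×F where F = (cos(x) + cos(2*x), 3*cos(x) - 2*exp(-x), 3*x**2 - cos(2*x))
(0, -6*x - 2*sin(2*x), -3*sin(x) + 2*exp(-x))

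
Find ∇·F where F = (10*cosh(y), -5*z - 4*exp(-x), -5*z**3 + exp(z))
-15*z**2 + exp(z)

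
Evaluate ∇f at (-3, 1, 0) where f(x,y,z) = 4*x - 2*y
(4, -2, 0)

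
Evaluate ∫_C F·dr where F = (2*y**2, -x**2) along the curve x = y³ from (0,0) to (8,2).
704/35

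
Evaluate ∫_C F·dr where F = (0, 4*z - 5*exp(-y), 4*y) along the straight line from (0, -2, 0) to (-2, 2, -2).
-10*sinh(2) - 16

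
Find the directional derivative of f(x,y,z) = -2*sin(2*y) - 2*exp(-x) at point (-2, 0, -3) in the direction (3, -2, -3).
sqrt(22)*(4 + 3*exp(2))/11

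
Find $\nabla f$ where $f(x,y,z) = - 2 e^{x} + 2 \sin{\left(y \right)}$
(-2*exp(x), 2*cos(y), 0)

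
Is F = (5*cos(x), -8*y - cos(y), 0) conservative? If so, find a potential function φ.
Yes, F is conservative. φ = -4*y**2 + 5*sin(x) - sin(y)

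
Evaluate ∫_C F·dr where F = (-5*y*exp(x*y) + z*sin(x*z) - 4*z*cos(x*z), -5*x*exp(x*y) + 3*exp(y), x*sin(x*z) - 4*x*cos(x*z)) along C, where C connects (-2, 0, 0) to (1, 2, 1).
-2*exp(2) - 4*sin(1) - cos(1) + 3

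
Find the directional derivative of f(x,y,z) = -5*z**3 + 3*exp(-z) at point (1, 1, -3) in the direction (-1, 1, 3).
9*sqrt(11)*(-45 - exp(3))/11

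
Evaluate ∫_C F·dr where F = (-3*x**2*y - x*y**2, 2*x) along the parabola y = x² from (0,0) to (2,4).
-96/5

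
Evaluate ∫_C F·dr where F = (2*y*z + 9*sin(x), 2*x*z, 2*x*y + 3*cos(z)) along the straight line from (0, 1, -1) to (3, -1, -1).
15 - 9*cos(3)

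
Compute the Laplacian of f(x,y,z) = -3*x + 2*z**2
4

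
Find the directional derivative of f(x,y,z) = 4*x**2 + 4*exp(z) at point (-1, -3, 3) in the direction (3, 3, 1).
4*sqrt(19)*(-6 + exp(3))/19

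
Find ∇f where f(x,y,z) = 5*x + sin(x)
(cos(x) + 5, 0, 0)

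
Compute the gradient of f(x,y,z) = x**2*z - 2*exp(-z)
(2*x*z, 0, x**2 + 2*exp(-z))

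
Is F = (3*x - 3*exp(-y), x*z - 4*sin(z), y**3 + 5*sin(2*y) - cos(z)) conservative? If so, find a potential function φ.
No, ∇×F = (-x + 3*y**2 + 10*cos(2*y) + 4*cos(z), 0, z - 3*exp(-y)) ≠ 0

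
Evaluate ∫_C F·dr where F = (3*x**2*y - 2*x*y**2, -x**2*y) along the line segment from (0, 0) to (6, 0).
0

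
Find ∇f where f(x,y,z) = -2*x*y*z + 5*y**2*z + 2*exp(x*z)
(2*z*(-y + exp(x*z)), 2*z*(-x + 5*y), -2*x*y + 2*x*exp(x*z) + 5*y**2)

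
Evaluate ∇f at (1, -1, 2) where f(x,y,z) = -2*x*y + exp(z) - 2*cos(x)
(2*sin(1) + 2, -2, exp(2))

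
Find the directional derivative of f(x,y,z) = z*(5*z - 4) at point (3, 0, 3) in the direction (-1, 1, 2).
26*sqrt(6)/3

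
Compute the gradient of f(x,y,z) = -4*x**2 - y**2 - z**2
(-8*x, -2*y, -2*z)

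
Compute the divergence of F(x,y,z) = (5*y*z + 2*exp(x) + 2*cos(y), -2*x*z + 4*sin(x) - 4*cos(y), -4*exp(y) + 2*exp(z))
2*exp(x) + 2*exp(z) + 4*sin(y)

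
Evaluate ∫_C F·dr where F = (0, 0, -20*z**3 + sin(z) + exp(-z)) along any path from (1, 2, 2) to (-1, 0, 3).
-325 + cos(2) - exp(-3) + exp(-2) - cos(3)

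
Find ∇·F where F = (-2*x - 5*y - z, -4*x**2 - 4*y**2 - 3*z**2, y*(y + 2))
-8*y - 2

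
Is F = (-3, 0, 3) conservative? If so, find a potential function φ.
Yes, F is conservative. φ = -3*x + 3*z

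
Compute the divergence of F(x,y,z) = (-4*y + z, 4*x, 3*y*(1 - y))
0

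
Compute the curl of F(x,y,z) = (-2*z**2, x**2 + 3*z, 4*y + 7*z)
(1, -4*z, 2*x)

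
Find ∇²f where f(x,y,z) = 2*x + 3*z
0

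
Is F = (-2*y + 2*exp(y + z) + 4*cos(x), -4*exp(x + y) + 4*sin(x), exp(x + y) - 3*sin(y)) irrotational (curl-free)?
No, ∇×F = (exp(x + y) - 3*cos(y), -exp(x + y) + 2*exp(y + z), -4*exp(x + y) - 2*exp(y + z) + 4*cos(x) + 2)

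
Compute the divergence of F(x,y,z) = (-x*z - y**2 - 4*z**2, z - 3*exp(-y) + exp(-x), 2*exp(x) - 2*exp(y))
-z + 3*exp(-y)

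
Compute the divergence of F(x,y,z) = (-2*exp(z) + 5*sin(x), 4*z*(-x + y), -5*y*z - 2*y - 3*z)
-5*y + 4*z + 5*cos(x) - 3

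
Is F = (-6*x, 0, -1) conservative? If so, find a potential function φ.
Yes, F is conservative. φ = -3*x**2 - z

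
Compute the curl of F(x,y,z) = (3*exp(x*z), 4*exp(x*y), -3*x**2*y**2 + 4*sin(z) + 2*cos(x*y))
(-2*x*(3*x*y + sin(x*y)), 6*x*y**2 + 3*x*exp(x*z) + 2*y*sin(x*y), 4*y*exp(x*y))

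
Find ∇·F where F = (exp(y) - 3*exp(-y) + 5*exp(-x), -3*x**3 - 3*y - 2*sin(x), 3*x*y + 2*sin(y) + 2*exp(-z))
-3 - 2*exp(-z) - 5*exp(-x)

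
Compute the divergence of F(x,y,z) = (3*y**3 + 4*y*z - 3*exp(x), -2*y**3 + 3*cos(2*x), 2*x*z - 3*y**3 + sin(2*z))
2*x - 6*y**2 - 3*exp(x) + 2*cos(2*z)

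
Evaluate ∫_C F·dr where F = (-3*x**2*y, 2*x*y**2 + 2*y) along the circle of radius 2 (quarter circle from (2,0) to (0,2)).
4 + 5*pi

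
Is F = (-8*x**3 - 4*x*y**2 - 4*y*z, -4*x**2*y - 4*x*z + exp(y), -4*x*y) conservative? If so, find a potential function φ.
Yes, F is conservative. φ = -2*x**4 - 2*x**2*y**2 - 4*x*y*z + exp(y)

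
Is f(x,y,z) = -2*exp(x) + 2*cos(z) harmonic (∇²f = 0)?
No, ∇²f = -2*exp(x) - 2*cos(z)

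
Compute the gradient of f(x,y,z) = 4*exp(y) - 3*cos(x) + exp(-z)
(3*sin(x), 4*exp(y), -exp(-z))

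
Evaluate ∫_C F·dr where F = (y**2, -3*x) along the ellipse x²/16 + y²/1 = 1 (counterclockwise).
-12*pi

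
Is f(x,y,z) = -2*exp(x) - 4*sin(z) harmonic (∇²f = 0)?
No, ∇²f = -2*exp(x) + 4*sin(z)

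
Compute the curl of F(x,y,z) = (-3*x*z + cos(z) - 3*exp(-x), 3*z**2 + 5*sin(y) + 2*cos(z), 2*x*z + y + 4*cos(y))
(-6*z - 4*sin(y) + 2*sin(z) + 1, -3*x - 2*z - sin(z), 0)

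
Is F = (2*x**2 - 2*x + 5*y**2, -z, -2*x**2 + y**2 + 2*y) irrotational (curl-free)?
No, ∇×F = (2*y + 3, 4*x, -10*y)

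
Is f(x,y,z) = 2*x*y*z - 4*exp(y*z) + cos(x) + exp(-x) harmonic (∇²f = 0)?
No, ∇²f = -4*y**2*exp(y*z) - 4*z**2*exp(y*z) - cos(x) + exp(-x)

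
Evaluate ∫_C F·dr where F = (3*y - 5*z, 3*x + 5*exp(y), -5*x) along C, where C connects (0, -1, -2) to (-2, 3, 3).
-5*exp(-1) + 12 + 5*exp(3)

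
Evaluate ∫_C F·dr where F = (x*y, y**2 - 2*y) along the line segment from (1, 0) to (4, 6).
63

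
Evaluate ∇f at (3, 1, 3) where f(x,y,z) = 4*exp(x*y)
(4*exp(3), 12*exp(3), 0)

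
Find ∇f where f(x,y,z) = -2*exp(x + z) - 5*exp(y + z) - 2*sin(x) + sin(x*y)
(y*cos(x*y) - 2*exp(x + z) - 2*cos(x), x*cos(x*y) - 5*exp(y + z), -2*exp(x + z) - 5*exp(y + z))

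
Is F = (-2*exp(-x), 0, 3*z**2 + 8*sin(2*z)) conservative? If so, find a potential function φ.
Yes, F is conservative. φ = z**3 - 4*cos(2*z) + 2*exp(-x)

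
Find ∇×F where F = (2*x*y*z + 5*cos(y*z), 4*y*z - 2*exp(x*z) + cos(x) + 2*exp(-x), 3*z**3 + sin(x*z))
(2*x*exp(x*z) - 4*y, 2*x*y - 5*y*sin(y*z) - z*cos(x*z), -2*x*z - 2*z*exp(x*z) + 5*z*sin(y*z) - sin(x) - 2*exp(-x))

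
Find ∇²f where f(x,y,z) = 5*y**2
10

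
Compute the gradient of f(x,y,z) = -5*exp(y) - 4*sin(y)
(0, -5*exp(y) - 4*cos(y), 0)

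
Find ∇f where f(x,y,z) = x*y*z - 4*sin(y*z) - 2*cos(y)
(y*z, x*z - 4*z*cos(y*z) + 2*sin(y), y*(x - 4*cos(y*z)))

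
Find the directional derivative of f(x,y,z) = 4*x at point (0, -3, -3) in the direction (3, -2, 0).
12*sqrt(13)/13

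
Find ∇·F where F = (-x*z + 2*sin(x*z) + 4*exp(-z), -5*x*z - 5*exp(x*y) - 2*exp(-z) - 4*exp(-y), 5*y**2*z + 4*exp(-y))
-5*x*exp(x*y) + 5*y**2 + 2*z*cos(x*z) - z + 4*exp(-y)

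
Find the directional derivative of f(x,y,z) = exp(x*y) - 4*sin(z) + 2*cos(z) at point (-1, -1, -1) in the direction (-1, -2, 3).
3*sqrt(14)*(-4*cos(1) + 2*sin(1) + E)/14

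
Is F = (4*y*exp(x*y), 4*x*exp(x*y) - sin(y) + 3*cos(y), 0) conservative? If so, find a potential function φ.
Yes, F is conservative. φ = 4*exp(x*y) + 3*sin(y) + cos(y)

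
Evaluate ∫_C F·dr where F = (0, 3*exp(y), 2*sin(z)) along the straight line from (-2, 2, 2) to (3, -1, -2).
3*(1 - exp(3))*exp(-1)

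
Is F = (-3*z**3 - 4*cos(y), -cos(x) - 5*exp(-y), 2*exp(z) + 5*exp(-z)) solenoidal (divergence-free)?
No, ∇·F = 2*exp(z) - 5*exp(-z) + 5*exp(-y)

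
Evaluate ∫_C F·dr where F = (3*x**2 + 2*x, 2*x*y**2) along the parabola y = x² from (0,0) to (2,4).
596/7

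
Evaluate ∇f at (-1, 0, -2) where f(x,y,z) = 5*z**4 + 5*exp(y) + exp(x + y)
(exp(-1), exp(-1) + 5, -160)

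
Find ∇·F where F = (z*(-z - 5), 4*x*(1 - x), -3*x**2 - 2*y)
0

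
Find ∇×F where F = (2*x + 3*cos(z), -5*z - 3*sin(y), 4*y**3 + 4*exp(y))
(12*y**2 + 4*exp(y) + 5, -3*sin(z), 0)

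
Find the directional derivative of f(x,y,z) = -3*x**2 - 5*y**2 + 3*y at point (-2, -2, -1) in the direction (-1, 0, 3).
-6*sqrt(10)/5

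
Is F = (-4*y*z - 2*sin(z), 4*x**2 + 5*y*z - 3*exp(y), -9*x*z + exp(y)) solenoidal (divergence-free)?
No, ∇·F = -9*x + 5*z - 3*exp(y)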